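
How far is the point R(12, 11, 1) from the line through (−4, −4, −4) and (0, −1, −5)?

3√10

A direction vector is d = (4, 3, −1).
AP = (16, 15, 5), and AP × d = (−30, 36, −12).
|AP × d|² = 2340 and |d|² = 26, so the distance is √(2340/26) = √90 = 3√10.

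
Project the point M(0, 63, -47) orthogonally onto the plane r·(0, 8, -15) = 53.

(0, 31, 13)

The perpendicular from M has direction n = (0, 8, -15): r = (0, 63, -47) + μ(0, 8, -15).
Substitute into the plane: n·(M + μn) = 53 gives 1209 + 289μ = 53, so μ = -4.
Foot = (0, 63, -47) + (-4)·(0, 8, -15) = (0, 31, 13).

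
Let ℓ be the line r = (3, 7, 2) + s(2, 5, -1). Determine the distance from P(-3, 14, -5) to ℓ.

Direction vector d = (2, 5, -1).
AP = (-6, 7, -7); AP·d = 30, |AP|² = 134, |d|² = 30.
distance² = |AP|² − (AP·d)²/|d|² = 134 − 900/30 = 104, so the distance is 2√26.

2√26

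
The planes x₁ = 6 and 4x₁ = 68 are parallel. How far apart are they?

Divide the second equation by 4 to match normals: x₁ = 17.
Both planes have normal n = (1, 0, 0), |n| = 1. Any point on the first plane is at distance |17 − 6|/|n| = 11/1 = 11 from the second.

11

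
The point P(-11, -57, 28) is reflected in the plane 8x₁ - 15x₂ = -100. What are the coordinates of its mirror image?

n = (8, -15, 0), |n|² = 289, n·P − (-100) = 867, so t = 867/289 = 3.
Foot F = P − 3·n = (-35, -12, 28); the reflection is 2F − P = (-59, 33, 28).

(-59, 33, 28)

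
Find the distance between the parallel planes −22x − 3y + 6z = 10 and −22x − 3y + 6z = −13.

Both planes have normal n = (−22, −3, 6), |n| = 23. Any point on the first plane is at distance |(-13) − 10|/|n| = 23/23 = 1 from the second.

1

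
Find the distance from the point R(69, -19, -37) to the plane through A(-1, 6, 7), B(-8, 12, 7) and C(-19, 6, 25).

AB = (-7, 6, 0) and AC = (-18, 0, 18), so a normal is n = AB × AC = (108, 126, 108).
Then n·(69, -19, -37) - 1404 = -342.
|n| = √(11664 + 15876 + 11664) = 198, so the distance is |-342|/198 = 19/11.

19/11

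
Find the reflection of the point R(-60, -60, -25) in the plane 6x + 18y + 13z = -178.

(-24, 48, 53)

n = (6, 18, 13), |n|² = 529, n·R − (-178) = -1587, so t = -1587/529 = -3.
Foot F = R − (-3)·n = (-42, -6, 14); the reflection is 2F − R = (-24, 48, 53).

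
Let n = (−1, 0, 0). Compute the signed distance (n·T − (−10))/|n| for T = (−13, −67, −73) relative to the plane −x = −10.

n·T − (-10) = 23.
|n| = 1, so the signed distance is 23/1 = 23.

23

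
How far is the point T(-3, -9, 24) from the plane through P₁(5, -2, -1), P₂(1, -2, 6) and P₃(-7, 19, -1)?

P₁P₂ = (-4, 0, 7) and P₁P₃ = (-12, 21, 0), so a normal is n = P₁P₂ × P₁P₃ = (-147, -84, -84).
d = |(-147)·(-3) + (-84)·(-9) + (-84)·24 − (-483)| / √(21609 + 7056 + 7056) = |-336| / 189 = 16/9.

16/9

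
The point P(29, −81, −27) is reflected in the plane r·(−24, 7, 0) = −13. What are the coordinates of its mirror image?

With n = (−24, 7, 0), the signed offset is (n·P − (-13))/|n|² = -1250/625 = -2.
P' = P − 2t·n = (29, −81, −27) − (-4)·(−24, 7, 0) = (−67, −53, −27).

(-67, -53, -27)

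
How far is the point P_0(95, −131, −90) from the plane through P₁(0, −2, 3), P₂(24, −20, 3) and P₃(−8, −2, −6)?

P₁P₂ = (24, −18, 0) and P₁P₃ = (−8, 0, −9), so a normal is n = P₁P₂ × P₁P₃ = (162, 216, −144).
d = |162·95 + 216·(-131) + (-144)·(-90) − (-864)| / √(26244 + 46656 + 20736) = |918| / 306 = 3.

3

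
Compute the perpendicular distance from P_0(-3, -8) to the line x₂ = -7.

The normal to the line is n = (0, 1) with |n| = 1.
|n·P_0 − (-7)| = |-8 − (-7)| = 1, so the distance is 1/1 = 1.

1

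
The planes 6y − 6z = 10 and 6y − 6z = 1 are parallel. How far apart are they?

3/(2√2)

With common normal n = (0, 6, −6) (|n| = 6√2), the distance is |10 − 1|/|n| = 9/(6√2) = 3√2/4.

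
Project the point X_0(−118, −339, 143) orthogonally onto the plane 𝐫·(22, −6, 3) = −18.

n = (22, −6, 3), |n|² = 529, and n·X_0 − (-18) = -115.
t = -115/529 = -5/23, so the foot is X_0 − t·n = (−118, −339, 143) − (-5/23)·(22, −6, 3) = (−2604/23, −7827/23, 3304/23).

(-2604/23, -7827/23, 3304/23)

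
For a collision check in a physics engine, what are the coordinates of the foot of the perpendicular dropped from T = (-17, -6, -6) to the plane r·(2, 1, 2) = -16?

(-9, -2, 2)

n = (2, 1, 2), |n|² = 9, and n·T − (-16) = -36.
t = -36/9 = -4, so the foot is T − t·n = (-17, -6, -6) − (-4)·(2, 1, 2) = (-9, -2, 2).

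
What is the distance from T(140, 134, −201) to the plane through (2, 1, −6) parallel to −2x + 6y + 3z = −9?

9

Parallel planes share the normal n = (−2, 6, 3); since (2, 1, −6) lies on the plane, its equation is −2x + 6y + 3z = -16.
n = (−2, 6, 3); n·P − (-16) = -63; |n| = 7; distance = 63/7 = 9.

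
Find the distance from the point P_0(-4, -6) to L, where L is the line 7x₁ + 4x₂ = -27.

5√65/13

d = |7·(-4) + 4·(-6) − (-27)| / √(49 + 16) = |-25|/√65 = 5√65/13.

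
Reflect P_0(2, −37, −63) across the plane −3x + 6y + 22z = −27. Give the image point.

n = (−3, 6, 22), |n|² = 529, n·P_0 − (-27) = -1587, so t = -1587/529 = -3.
Foot F = P_0 − (-3)·n = (−7, −19, 3); the reflection is 2F − P_0 = (−16, −1, 69).

(-16, -1, 69)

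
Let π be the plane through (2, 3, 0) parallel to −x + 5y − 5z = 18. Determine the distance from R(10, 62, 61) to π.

18/√51

Parallel planes share the normal n = (−1, 5, −5); since (2, 3, 0) lies on the plane, its equation is −x + 5y − 5z = 13.
d = |(-1)·10 + 5·62 + (-5)·61 − 13| / √(1 + 25 + 25) = |-18| / √51 = 18/√51.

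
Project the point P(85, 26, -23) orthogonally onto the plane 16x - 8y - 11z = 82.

(37, 50, 10)

The perpendicular from P has direction n = (16, -8, -11): r = (85, 26, -23) + t(16, -8, -11).
Substitute into the plane: n·(P + tn) = 82 gives 1405 + 441t = 82, so t = -3.
Foot = (85, 26, -23) + (-3)·(16, -8, -11) = (37, 50, 10).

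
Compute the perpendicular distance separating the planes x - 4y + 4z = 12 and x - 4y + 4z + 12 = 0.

24/√33

Both planes have normal n = (1, -4, 4), |n| = √33. Any point on the first plane is at distance |(-12) − 12|/|n| = 24/√33 from the second.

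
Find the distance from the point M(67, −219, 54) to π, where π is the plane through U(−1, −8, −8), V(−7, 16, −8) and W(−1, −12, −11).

5

UV = (−6, 24, 0) and UW = (0, −4, −3), so a normal is n = UV × UW = (−72, −18, 24).
Then n·(67, −219, 54) − 24 = 390.
|n| = √(5184 + 324 + 576) = 78, so the distance is |390|/78 = 5.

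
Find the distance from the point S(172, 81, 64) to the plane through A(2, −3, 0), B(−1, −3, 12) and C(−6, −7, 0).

AB = (−3, 0, 12) and AC = (−8, −4, 0), so a normal is n = AB × AC = (48, −96, 12).
n = (48, −96, 12); n·P − 384 = 864; |n| = 108; distance = 864/108 = 8.

8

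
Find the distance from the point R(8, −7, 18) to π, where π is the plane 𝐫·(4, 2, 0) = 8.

√5

n = (4, 2, 0); n·P − 8 = 10; |n| = 2√5; distance = 10/(2√5) = √5.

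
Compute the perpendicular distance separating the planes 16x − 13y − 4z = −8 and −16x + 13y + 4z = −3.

Divide the second equation by -1 to match normals: 16x − 13y − 4z = 3.
With common normal n = (16, −13, −4) (|n| = 21), the distance is |(-8) − 3|/|n| = 11/21.

11/21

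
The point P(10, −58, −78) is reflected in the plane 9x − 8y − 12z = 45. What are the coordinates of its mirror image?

With n = (9, −8, −12), the signed offset is (n·P − 45)/|n|² = 1445/289 = 5.
P' = P − 2t·n = (10, −58, −78) − 10·(9, −8, −12) = (−80, 22, 42).

(-80, 22, 42)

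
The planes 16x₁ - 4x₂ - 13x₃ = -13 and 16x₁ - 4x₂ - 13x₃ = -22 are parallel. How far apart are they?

With common normal n = (16, -4, -13) (|n| = 21), the distance is |(-13) − (-22)|/|n| = 9/21 = 3/7.

3/7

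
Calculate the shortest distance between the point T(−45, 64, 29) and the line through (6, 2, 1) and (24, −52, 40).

A direction vector is d = (18, −54, 39).
AP = (−51, 62, 28); AP·d = -3174, |AP|² = 7229, |d|² = 4761.
distance² = |AP|² − (AP·d)²/|d|² = 7229 − 10074276/4761 = 5113, so the distance is √5113.

√5113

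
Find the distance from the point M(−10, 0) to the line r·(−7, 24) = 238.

The normal to the line is n = (−7, 24) with |n| = 25.
|n·M − 238| = |70 − 238| = 168, so the distance is 168/25.

168/25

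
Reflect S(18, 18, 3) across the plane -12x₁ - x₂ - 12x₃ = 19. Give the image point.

(-6, 16, -21)

With n = (-12, -1, -12), the signed offset is (n·S − 19)/|n|² = -289/289 = -1.
S' = S − 2t·n = (18, 18, 3) − (-2)·(-12, -1, -12) = (-6, 16, -21).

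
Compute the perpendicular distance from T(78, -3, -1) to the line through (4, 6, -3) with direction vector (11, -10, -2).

√1961

Direction vector d = (11, -10, -2).
AP = (74, -9, 2), and AP × d = (38, 170, -641).
|AP × d|² = 441225 and |d|² = 225, so the distance is √(441225/225) = √1961.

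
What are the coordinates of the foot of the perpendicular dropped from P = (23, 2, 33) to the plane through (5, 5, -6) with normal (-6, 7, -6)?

The perpendicular from P has direction n = (-6, 7, -6): r = (23, 2, 33) + μ(-6, 7, -6).
Substitute into the plane: n·(P + μn) = 41 gives -322 + 121μ = 41, so μ = 3.
Foot = (23, 2, 33) + 3·(-6, 7, -6) = (5, 23, 15).

(5, 23, 15)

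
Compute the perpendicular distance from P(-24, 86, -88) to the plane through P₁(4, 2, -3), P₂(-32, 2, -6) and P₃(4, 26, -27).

P₁P₂ = (-36, 0, -3) and P₁P₃ = (0, 24, -24), so a normal is n = P₁P₂ × P₁P₃ = (72, -864, -864).
n = (72, -864, -864); n·P − 1152 = -1152; |n| = 1224; distance = 1152/1224 = 16/17.

16/17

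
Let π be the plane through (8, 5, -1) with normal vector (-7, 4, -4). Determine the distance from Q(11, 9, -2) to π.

1/9

The plane has equation n·(r − (8, 5, -1)) = 0, i.e. n·r = -32.
Then n·(11, 9, -2) - (-32) = -1.
|n| = √(49 + 16 + 16) = 9, so the distance is |-1|/9 = 1/9.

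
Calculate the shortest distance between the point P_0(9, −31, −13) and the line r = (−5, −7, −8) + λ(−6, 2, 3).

Direction vector d = (−6, 2, 3).
AP = (14, −24, −5), and AP × d = (−62, −12, −116).
|AP × d|² = 17444 and |d|² = 49, so the distance is √(17444/49) = √356 = 2√89.

2√89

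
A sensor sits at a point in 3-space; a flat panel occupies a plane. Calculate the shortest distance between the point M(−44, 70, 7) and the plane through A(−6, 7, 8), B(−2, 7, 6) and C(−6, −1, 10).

17/√21

AB = (4, 0, −2) and AC = (0, −8, 2), so a normal is n = AB × AC = (−16, −8, −32).
Then n·(−44, 70, 7) − (−216) = 136.
|n| = √(256 + 64 + 1024) = 8√21, so the distance is |136|/(8√21) = 17/√21.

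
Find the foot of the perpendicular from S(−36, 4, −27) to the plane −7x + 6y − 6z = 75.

(-15, -14, -9)

The perpendicular from S has direction n = (−7, 6, −6): r = (−36, 4, −27) + t(−7, 6, −6).
Substitute into the plane: n·(S + tn) = 75 gives 438 + 121t = 75, so t = -3.
Foot = (−36, 4, −27) + (-3)·(−7, 6, −6) = (−15, −14, −9).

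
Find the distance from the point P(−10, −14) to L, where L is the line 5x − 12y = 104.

The normal to the line is n = (5, −12) with |n| = 13.
|n·P − 104| = |118 − 104| = 14, so the distance is 14/13.

14/13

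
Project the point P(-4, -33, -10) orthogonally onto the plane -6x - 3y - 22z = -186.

n = (-6, -3, -22), |n|² = 529, and n·P − (-186) = 529.
t = 529/529 = 1, so the foot is P − t·n = (-4, -33, -10) − 1·(-6, -3, -22) = (2, -30, 12).

(2, -30, 12)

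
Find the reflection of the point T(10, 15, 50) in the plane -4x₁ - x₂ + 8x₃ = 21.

n = (-4, -1, 8), |n|² = 81, n·T − 21 = 324, so t = 324/81 = 4.
Foot F = T − 4·n = (26, 19, 18); the reflection is 2F − T = (42, 23, -14).

(42, 23, -14)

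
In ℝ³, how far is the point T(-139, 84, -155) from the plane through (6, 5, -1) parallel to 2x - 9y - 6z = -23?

Parallel planes share the normal n = (2, -9, -6); since (6, 5, -1) lies on the plane, its equation is 2x - 9y - 6z = -27.
Then n·(-139, 84, -155) - (-27) = -77.
|n| = √(4 + 81 + 36) = 11, so the distance is |-77|/11 = 7.

7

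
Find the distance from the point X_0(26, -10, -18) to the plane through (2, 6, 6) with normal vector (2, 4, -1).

The plane has equation n·(r − (2, 6, 6)) = 0, i.e. n·r = 22.
Then n·(26, -10, -18) - 22 = 8.
|n| = √(4 + 16 + 1) = √21, so the distance is |8|/√21 = 8/√21.

8√21/21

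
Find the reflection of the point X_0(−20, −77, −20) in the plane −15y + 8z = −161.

(-20, 43, -84)

With n = (0, −15, 8), the signed offset is (n·X_0 − (-161))/|n|² = 1156/289 = 4.
X_0' = X_0 − 2t·n = (−20, −77, −20) − 8·(0, −15, 8) = (−20, 43, −84).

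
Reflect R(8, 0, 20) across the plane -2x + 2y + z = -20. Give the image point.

(56/3, -32/3, 44/3)

n = (-2, 2, 1), |n|² = 9, n·R − (-20) = 24, so t = 24/9 = 8/3.
Foot F = R − (8/3)·n = (40/3, -16/3, 52/3); the reflection is 2F − R = (56/3, -32/3, 44/3).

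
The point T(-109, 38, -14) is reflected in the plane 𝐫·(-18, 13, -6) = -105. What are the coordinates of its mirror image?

(71, -92, 46)

n = (-18, 13, -6), |n|² = 529, n·T − (-105) = 2645, so t = 2645/529 = 5.
Foot F = T − 5·n = (-19, -27, 16); the reflection is 2F − T = (71, -92, 46).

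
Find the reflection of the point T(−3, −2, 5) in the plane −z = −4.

With n = (0, 0, −1), the signed offset is (n·T − (-4))/|n|² = -1/1 = -1.
T' = T − 2t·n = (−3, −2, 5) − (-2)·(0, 0, −1) = (−3, −2, 3).

(-3, -2, 3)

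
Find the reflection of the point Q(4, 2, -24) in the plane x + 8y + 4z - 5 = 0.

(6, 18, -16)

n = (1, 8, 4), |n|² = 81, n·Q − 5 = -81, so t = -81/81 = -1.
Foot F = Q − (-1)·n = (5, 10, -20); the reflection is 2F − Q = (6, 18, -16).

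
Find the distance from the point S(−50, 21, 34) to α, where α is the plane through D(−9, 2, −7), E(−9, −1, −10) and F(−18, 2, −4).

DE = (0, −3, −3) and DF = (−9, 0, 3), so a normal is n = DE × DF = (−9, 27, −27).
n = (−9, 27, −27); n·P − 324 = -225; |n| = 9√19; distance = 225/(9√19) = 25/√19.

25√19/19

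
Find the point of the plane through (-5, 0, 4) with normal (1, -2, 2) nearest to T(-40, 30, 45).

n = (1, -2, 2), |n|² = 9, and n·T − 3 = -13.
t = -13/9, so the foot is T − t·n = (-40, 30, 45) − (-13/9)·(1, -2, 2) = (-347/9, 244/9, 431/9).

(-347/9, 244/9, 431/9)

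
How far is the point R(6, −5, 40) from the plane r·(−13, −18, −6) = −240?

d = |(-13)·6 + (-18)·(-5) + (-6)·40 − (-240)| / √(169 + 324 + 36) = |12| / 23 = 12/23.

12/23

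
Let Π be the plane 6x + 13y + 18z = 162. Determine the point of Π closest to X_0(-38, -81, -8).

n = (6, 13, 18), |n|² = 529, and n·X_0 − 162 = -1587.
t = -1587/529 = -3, so the foot is X_0 − t·n = (-38, -81, -8) − (-3)·(6, 13, 18) = (-20, -42, 46).

(-20, -42, 46)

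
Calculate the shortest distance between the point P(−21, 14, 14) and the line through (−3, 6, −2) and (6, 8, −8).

4√10

A direction vector is d = (9, 2, −6).
AP = (−18, 8, 16), and AP × d = (−80, 36, −108).
|AP × d|² = 19360 and |d|² = 121, so the distance is √(19360/121) = √160 = 4√10.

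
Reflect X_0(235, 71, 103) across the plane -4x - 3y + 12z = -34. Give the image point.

n = (-4, -3, 12), |n|² = 169, n·X_0 − (-34) = 117, so t = 117/169 = 9/13.
Foot F = X_0 − (9/13)·n = (3091/13, 950/13, 1231/13); the reflection is 2F − X_0 = (3127/13, 977/13, 1123/13).

(3127/13, 977/13, 1123/13)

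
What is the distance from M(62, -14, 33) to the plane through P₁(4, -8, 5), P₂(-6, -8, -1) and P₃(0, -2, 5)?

P₁P₂ = (-10, 0, -6) and P₁P₃ = (-4, 6, 0), so a normal is n = P₁P₂ × P₁P₃ = (36, 24, -60).
d = |36·62 + 24·(-14) + (-60)·33 − (-348)| / √(1296 + 576 + 3600) = |264| / (12√38) = 11√38/19.

22/√38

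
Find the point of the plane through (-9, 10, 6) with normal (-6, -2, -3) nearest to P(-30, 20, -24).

n = (-6, -2, -3), |n|² = 49, and n·P − 16 = 196.
t = 196/49 = 4, so the foot is P − t·n = (-30, 20, -24) − 4·(-6, -2, -3) = (-6, 28, -12).

(-6, 28, -12)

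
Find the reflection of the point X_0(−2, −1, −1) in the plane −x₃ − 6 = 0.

With n = (0, 0, −1), the signed offset is (n·X_0 − 6)/|n|² = -5/1 = -5.
X_0' = X_0 − 2t·n = (−2, −1, −1) − (-10)·(0, 0, −1) = (−2, −1, −11).

(-2, -1, -11)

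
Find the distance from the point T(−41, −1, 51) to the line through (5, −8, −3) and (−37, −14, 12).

A direction vector is d = (−42, −6, 15).
AP = (−46, 7, 54); AP·d = 2700, |AP|² = 5081, |d|² = 2025.
distance² = |AP|² − (AP·d)²/|d|² = 5081 − 7290000/2025 = 1481, so the distance is √1481.

√1481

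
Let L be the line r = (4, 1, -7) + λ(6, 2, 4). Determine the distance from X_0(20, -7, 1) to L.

Direction vector d = (6, 2, 4).
AP = (16, -8, 8), and AP × d = (-48, -16, 80).
|AP × d|² = 8960 and |d|² = 56, so the distance is √(8960/56) = √160 = 4√10.

4√10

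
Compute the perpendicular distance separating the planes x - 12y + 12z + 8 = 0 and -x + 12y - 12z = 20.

Divide the second equation by -1 to match normals: x - 12y + 12z = -20.
Both planes have normal n = (1, -12, 12), |n| = 17. Any point on the first plane is at distance |(-20) − (-8)|/|n| = 12/17 from the second.

12/17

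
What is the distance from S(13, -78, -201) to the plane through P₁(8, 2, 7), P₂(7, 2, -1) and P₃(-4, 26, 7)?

8

P₁P₂ = (-1, 0, -8) and P₁P₃ = (-12, 24, 0), so a normal is n = P₁P₂ × P₁P₃ = (192, 96, -24).
Then n·(13, -78, -201) - 1560 = -1728.
|n| = √(36864 + 9216 + 576) = 216, so the distance is |-1728|/216 = 8.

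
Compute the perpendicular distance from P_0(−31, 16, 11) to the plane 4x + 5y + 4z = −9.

Normal vector n = (4, 5, 4), and n·(−31, 16, 11) − (−9) = 9.
|n| = √(16 + 25 + 16) = √57, so the distance is |9|/√57 = 9/√57.

9/√57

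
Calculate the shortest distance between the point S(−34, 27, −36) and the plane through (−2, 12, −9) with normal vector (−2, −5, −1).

The plane has equation n·(r − (−2, 12, −9)) = 0, i.e. n·r = -47.
Then n·(−34, 27, −36) − (−47) = 16.
|n| = √(4 + 25 + 1) = √30, so the distance is |16|/√30 = 16/√30.

8√30/15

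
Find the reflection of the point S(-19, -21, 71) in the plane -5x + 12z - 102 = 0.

(31, -21, -49)

With n = (-5, 0, 12), the signed offset is (n·S − 102)/|n|² = 845/169 = 5.
S' = S − 2t·n = (-19, -21, 71) − 10·(-5, 0, 12) = (31, -21, -49).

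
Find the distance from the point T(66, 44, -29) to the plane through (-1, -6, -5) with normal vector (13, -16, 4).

25/21

The plane has equation n·(r − (-1, -6, -5)) = 0, i.e. n·r = 63.
Then n·(66, 44, -29) - 63 = -25.
|n| = √(169 + 256 + 16) = 21, so the distance is |-25|/21 = 25/21.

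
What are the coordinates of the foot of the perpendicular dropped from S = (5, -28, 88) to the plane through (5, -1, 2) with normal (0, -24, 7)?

The perpendicular from S has direction n = (0, -24, 7): r = (5, -28, 88) + t(0, -24, 7).
Substitute into the plane: n·(S + tn) = 38 gives 1288 + 625t = 38, so t = -2.
Foot = (5, -28, 88) + (-2)·(0, -24, 7) = (5, 20, 74).

(5, 20, 74)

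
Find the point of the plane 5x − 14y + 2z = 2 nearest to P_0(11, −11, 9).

n = (5, −14, 2), |n|² = 225, and n·P_0 − 2 = 225.
t = 225/225 = 1, so the foot is P_0 − t·n = (11, −11, 9) − 1·(5, −14, 2) = (6, 3, 7).

(6, 3, 7)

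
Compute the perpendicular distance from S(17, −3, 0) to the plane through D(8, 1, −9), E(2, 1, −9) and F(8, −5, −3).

DE = (−6, 0, 0) and DF = (0, −6, 6), so a normal is n = DE × DF = (0, 36, 36).
n = (0, 36, 36); n·P − (-288) = 180; |n| = 36√2; distance = 180/(36√2) = 5√2/2.

5√2/2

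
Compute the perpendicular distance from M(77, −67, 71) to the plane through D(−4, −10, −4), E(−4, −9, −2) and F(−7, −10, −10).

DE = (0, 1, 2) and DF = (−3, 0, −6), so a normal is n = DE × DF = (−6, −6, 3).
n = (−6, −6, 3); n·P − 72 = 81; |n| = 9; distance = 81/9 = 9.

9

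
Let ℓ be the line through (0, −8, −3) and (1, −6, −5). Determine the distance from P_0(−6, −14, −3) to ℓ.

A direction vector is d = (1, 2, −2).
AP = (−6, −6, 0), and AP × d = (12, −12, −6).
|AP × d|² = 324 and |d|² = 9, so the distance is √(324/9) = √36 = 6.

6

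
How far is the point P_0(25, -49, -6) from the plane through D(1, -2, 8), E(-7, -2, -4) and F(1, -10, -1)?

23/17

DE = (-8, 0, -12) and DF = (0, -8, -9), so a normal is n = DE × DF = (-96, -72, 64).
Then n·(25, -49, -6) - 560 = 184.
|n| = √(9216 + 5184 + 4096) = 136, so the distance is |184|/136 = 23/17.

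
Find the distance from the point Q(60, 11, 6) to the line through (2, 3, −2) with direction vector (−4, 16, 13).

Direction vector d = (−4, 16, 13).
AP = (58, 8, 8); AP·d = 0, |AP|² = 3492, |d|² = 441.
distance² = |AP|² − (AP·d)²/|d|² = 3492 − 0/441 = 3492, so the distance is 6√97.

6√97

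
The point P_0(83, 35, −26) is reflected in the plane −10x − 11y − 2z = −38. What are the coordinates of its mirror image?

With n = (−10, −11, −2), the signed offset is (n·P_0 − (-38))/|n|² = -1125/225 = -5.
P_0' = P_0 − 2t·n = (83, 35, −26) − (-10)·(−10, −11, −2) = (−17, −75, −46).

(-17, -75, -46)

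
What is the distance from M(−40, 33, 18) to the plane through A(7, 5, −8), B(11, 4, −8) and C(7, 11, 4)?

13√21/21

AB = (4, −1, 0) and AC = (0, 6, 12), so a normal is n = AB × AC = (−12, −48, 24).
d = |(-12)·(-40) + (-48)·33 + 24·18 − (-516)| / √(144 + 2304 + 576) = |-156| / (12√21) = 13√21/21.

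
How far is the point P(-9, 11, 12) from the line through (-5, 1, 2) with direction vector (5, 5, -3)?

Direction vector d = (5, 5, -3).
AP = (-4, 10, 10), and AP × d = (-80, 38, -70).
|AP × d|² = 12744 and |d|² = 59, so the distance is √(12744/59) = √216 = 6√6.

6√6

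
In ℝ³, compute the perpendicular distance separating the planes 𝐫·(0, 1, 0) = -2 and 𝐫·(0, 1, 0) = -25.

23

Both planes have normal n = (0, 1, 0), |n| = 1. Any point on the first plane is at distance |(-25) − (-2)|/|n| = 23/1 = 23 from the second.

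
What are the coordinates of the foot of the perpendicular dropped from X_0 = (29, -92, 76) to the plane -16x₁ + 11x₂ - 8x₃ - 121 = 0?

(-51, -37, 36)

The perpendicular from X_0 has direction n = (-16, 11, -8): r = (29, -92, 76) + μ(-16, 11, -8).
Substitute into the plane: n·(X_0 + μn) = 121 gives -2084 + 441μ = 121, so μ = 5.
Foot = (29, -92, 76) + 5·(-16, 11, -8) = (-51, -37, 36).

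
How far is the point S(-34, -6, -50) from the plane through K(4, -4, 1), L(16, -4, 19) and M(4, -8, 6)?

KL = (12, 0, 18) and KM = (0, -4, 5), so a normal is n = KL × KM = (72, -60, -48).
Then n·(-34, -6, -50) - 480 = -168.
|n| = √(5184 + 3600 + 2304) = 12√77, so the distance is |-168|/(12√77) = 2√77/11.

2√77/11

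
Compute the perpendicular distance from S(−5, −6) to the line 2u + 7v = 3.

d = |2·(-5) + 7·(-6) − 3| / √(4 + 49) = |-55|/√53 = 55√53/53.

55√53/53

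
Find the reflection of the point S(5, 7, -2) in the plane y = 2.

(5, -3, -2)

With n = (0, 1, 0), the signed offset is (n·S − 2)/|n|² = 5/1 = 5.
S' = S − 2t·n = (5, 7, -2) − 10·(0, 1, 0) = (5, -3, -2).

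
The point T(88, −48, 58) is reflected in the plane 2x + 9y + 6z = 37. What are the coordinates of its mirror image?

With n = (2, 9, 6), the signed offset is (n·T − 37)/|n|² = 55/121 = 5/11.
T' = T − 2t·n = (88, −48, 58) − (10/11)·(2, 9, 6) = (948/11, −618/11, 578/11).

(948/11, -618/11, 578/11)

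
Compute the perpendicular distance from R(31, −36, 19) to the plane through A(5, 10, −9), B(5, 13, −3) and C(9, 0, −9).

AB = (0, 3, 6) and AC = (4, −10, 0), so a normal is n = AB × AC = (60, 24, −12).
n = (60, 24, −12); n·P − 648 = 120; |n| = 12√30; distance = 120/(12√30) = √30/3.

√30/3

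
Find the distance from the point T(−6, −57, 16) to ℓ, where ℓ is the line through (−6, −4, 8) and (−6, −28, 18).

A direction vector is d = (0, −24, 10).
AP = (0, −53, 8), and AP × d = (−338, 0, 0).
|AP × d|² = 114244 and |d|² = 676, so the distance is √(114244/676) = √169 = 13.

13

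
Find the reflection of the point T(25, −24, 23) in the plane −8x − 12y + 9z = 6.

n = (−8, −12, 9), |n|² = 289, n·T − 6 = 289, so t = 289/289 = 1.
Foot F = T − 1·n = (33, −12, 14); the reflection is 2F − T = (41, 0, 5).

(41, 0, 5)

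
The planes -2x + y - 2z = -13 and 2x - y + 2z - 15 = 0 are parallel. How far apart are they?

Divide the second equation by -1 to match normals: -2x + y - 2z = -15.
Both planes have normal n = (-2, 1, -2), |n| = 3. Any point on the first plane is at distance |(-15) − (-13)|/|n| = 2/3 from the second.

2/3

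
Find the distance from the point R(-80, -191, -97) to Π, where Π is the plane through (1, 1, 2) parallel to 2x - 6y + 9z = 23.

9

Parallel planes share the normal n = (2, -6, 9); since (1, 1, 2) lies on the plane, its equation is 2x - 6y + 9z = 14.
Then n·(-80, -191, -97) - 14 = 99.
|n| = √(4 + 36 + 81) = 11, so the distance is |99|/11 = 9.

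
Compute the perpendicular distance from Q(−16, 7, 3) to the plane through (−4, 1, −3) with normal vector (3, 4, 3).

6/√34

The plane has equation n·(r − (−4, 1, −3)) = 0, i.e. n·r = -17.
Then n·(−16, 7, 3) − (−17) = 6.
|n| = √(9 + 16 + 9) = √34, so the distance is |6|/√34 = 3√34/17.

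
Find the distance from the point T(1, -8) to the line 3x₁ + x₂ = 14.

The normal to the line is n = (3, 1) with |n| = √10.
|n·T − 14| = |-5 − 14| = 19, so the distance is 19/√10.

19/√10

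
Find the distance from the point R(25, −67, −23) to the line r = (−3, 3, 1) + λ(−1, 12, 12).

Direction vector d = (−1, 12, 12).
AP = (28, −70, −24), and AP × d = (−552, −312, 266).
|AP × d|² = 472804 and |d|² = 289, so the distance is √(472804/289) = √1636 = 2√409.

2√409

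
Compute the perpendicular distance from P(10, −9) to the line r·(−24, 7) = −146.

d = |(-24)·10 + 7·(-9) − (-146)| / √(576 + 49) = |-157|/25 = 157/25.

157/25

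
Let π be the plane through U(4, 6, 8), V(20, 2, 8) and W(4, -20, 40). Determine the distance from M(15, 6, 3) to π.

UV = (16, -4, 0) and UW = (0, -26, 32), so a normal is n = UV × UW = (-128, -512, -416).
n = (-128, -512, -416); n·P − (-6912) = 672; |n| = 672; distance = 672/672 = 1.

1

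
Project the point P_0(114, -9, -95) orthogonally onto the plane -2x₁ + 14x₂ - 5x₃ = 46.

The perpendicular from P_0 has direction n = (-2, 14, -5): r = (114, -9, -95) + λ(-2, 14, -5).
Substitute into the plane: n·(P_0 + λn) = 46 gives 121 + 225λ = 46, so λ = -1/3.
Foot = (114, -9, -95) + (-1/3)·(-2, 14, -5) = (344/3, -41/3, -280/3).

(344/3, -41/3, -280/3)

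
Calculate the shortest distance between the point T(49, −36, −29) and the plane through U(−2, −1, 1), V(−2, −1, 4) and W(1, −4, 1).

UV = (0, 0, 3) and UW = (3, −3, 0), so a normal is n = UV × UW = (9, 9, 0).
Then n·(49, −36, −29) − (−27) = 144.
|n| = √(81 + 81 + 0) = 9√2, so the distance is |144|/(9√2) = 8√2.

8√2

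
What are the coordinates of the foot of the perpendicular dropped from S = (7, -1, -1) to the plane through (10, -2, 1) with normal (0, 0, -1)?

(7, -1, 1)

n = (0, 0, -1), |n|² = 1, and n·S − (-1) = 2.
t = 2/1 = 2, so the foot is S − t·n = (7, -1, -1) − 2·(0, 0, -1) = (7, -1, 1).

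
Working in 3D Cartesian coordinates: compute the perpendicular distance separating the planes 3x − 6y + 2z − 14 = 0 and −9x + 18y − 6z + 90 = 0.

16/7

Divide the second equation by -3 to match normals: 3x − 6y + 2z = 30.
Both planes have normal n = (3, −6, 2), |n| = 7. Any point on the first plane is at distance |30 − 14|/|n| = 16/7 from the second.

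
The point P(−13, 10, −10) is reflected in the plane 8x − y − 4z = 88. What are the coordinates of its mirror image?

With n = (8, −1, −4), the signed offset is (n·P − 88)/|n|² = -162/81 = -2.
P' = P − 2t·n = (−13, 10, −10) − (-4)·(8, −1, −4) = (19, 6, −26).

(19, 6, -26)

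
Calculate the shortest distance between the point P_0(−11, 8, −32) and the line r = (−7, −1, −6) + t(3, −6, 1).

√589

Direction vector d = (3, −6, 1).
AP = (−4, 9, −26); AP·d = -92, |AP|² = 773, |d|² = 46.
distance² = |AP|² − (AP·d)²/|d|² = 773 − 8464/46 = 589, so the distance is √589.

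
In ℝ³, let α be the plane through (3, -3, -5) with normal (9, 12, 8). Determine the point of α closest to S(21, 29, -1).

(3, 5, -17)

n = (9, 12, 8), |n|² = 289, and n·S − (-49) = 578.
t = 578/289 = 2, so the foot is S − t·n = (21, 29, -1) − 2·(9, 12, 8) = (3, 5, -17).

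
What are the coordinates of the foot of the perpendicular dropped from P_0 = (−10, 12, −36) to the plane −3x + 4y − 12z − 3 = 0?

n = (−3, 4, −12), |n|² = 169, and n·P_0 − 3 = 507.
t = 507/169 = 3, so the foot is P_0 − t·n = (−10, 12, −36) − 3·(−3, 4, −12) = (−1, 0, 0).

(-1, 0, 0)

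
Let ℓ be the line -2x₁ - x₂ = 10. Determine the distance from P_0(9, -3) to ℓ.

d = |(-2)·9 + (-1)·(-3) − 10| / √(4 + 1) = |-25|/√5 = 5√5.

5√5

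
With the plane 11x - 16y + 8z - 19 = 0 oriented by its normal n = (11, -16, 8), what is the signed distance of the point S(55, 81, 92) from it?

n·S − 19 = 26.
|n| = 21, so the signed distance is 26/21.

26/21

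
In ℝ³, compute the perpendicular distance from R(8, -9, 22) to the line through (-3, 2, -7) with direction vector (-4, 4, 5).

3√114

Direction vector d = (-4, 4, 5).
AP = (11, -11, 29), and AP × d = (-171, -171, 0).
|AP × d|² = 58482 and |d|² = 57, so the distance is √(58482/57) = √1026 = 3√114.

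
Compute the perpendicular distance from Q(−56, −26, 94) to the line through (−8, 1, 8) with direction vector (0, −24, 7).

Direction vector d = (0, −24, 7).
AP = (−48, −27, 86), and AP × d = (1875, 336, 1152).
|AP × d|² = 4955625 and |d|² = 625, so the distance is √(4955625/625) = √7929 = 3√881.

3√881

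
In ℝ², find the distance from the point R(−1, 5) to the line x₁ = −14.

13

The normal to the line is n = (1, 0) with |n| = 1.
|n·R − (-14)| = |-1 − (-14)| = 13, so the distance is 13/1 = 13.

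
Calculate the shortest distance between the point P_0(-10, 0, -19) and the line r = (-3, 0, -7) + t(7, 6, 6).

6√2

Direction vector d = (7, 6, 6).
AP = (-7, 0, -12), and AP × d = (72, -42, -42).
|AP × d|² = 8712 and |d|² = 121, so the distance is √(8712/121) = √72 = 6√2.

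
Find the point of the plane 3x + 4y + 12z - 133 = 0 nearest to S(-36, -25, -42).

(-21, -5, 18)

The perpendicular from S has direction n = (3, 4, 12): r = (-36, -25, -42) + t(3, 4, 12).
Substitute into the plane: n·(S + tn) = 133 gives -712 + 169t = 133, so t = 5.
Foot = (-36, -25, -42) + 5·(3, 4, 12) = (-21, -5, 18).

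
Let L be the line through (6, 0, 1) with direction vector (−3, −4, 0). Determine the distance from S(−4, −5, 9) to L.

Direction vector d = (−3, −4, 0).
AP = (−10, −5, 8), and AP × d = (32, −24, 25).
|AP × d|² = 2225 and |d|² = 25, so the distance is √(2225/25) = √89.

√89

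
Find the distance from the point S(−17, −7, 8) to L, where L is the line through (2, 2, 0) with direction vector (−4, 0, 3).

√106

Direction vector d = (−4, 0, 3).
AP = (−19, −9, 8); AP·d = 100, |AP|² = 506, |d|² = 25.
distance² = |AP|² − (AP·d)²/|d|² = 506 − 10000/25 = 106, so the distance is √106.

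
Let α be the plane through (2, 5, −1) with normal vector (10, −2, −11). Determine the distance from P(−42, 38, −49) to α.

The plane has equation n·(r − (2, 5, −1)) = 0, i.e. n·r = 21.
Then n·(−42, 38, −49) − 21 = 22.
|n| = √(100 + 4 + 121) = 15, so the distance is |22|/15 = 22/15.

22/15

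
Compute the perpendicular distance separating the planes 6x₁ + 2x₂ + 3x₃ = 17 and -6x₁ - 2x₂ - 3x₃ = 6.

23/7

Divide the second equation by -1 to match normals: 6x₁ + 2x₂ + 3x₃ = -6.
Both planes have normal n = (6, 2, 3), |n| = 7. Any point on the first plane is at distance |(-6) − 17|/|n| = 23/7 from the second.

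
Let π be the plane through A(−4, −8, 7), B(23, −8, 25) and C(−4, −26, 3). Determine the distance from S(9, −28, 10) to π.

AB = (27, 0, 18) and AC = (0, −18, −4), so a normal is n = AB × AC = (324, 108, −486).
Then n·(9, −28, 10) − (−5562) = 594.
|n| = √(104976 + 11664 + 236196) = 594, so the distance is |594|/594 = 1.

1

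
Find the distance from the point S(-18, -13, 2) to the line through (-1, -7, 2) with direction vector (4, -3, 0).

15

Direction vector d = (4, -3, 0).
AP = (-17, -6, 0), and AP × d = (0, 0, 75).
|AP × d|² = 5625 and |d|² = 25, so the distance is √(5625/25) = √225 = 15.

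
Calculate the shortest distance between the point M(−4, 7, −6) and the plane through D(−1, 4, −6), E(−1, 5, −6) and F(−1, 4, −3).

3

DE = (0, 1, 0) and DF = (0, 0, 3), so a normal is n = DE × DF = (3, 0, 0).
Then n·(−4, 7, −6) − (−3) = −9.
|n| = √(9 + 0 + 0) = 3, so the distance is |-9|/3 = 3.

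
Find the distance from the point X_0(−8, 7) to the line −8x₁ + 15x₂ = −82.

251/17

The normal to the line is n = (−8, 15) with |n| = 17.
|n·X_0 − (-82)| = |169 − (-82)| = 251, so the distance is 251/17.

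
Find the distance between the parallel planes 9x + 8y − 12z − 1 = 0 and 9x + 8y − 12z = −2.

3/17

Both planes have normal n = (9, 8, −12), |n| = 17. Any point on the first plane is at distance |(-2) − 1|/|n| = 3/17 from the second.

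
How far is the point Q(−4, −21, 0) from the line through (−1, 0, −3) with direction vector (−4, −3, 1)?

Direction vector d = (−4, −3, 1).
AP = (−3, −21, 3); AP·d = 78, |AP|² = 459, |d|² = 26.
distance² = |AP|² − (AP·d)²/|d|² = 459 − 6084/26 = 225, so the distance is 15.

15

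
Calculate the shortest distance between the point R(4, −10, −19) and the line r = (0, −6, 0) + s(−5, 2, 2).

3√29

Direction vector d = (−5, 2, 2).
AP = (4, −4, −19), and AP × d = (30, 87, −12).
|AP × d|² = 8613 and |d|² = 33, so the distance is √(8613/33) = √261 = 3√29.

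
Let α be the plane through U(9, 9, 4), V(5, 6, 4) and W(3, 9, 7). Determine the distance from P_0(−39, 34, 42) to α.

16√61/61

UV = (−4, −3, 0) and UW = (−6, 0, 3), so a normal is n = UV × UW = (−9, 12, −18).
Then n·(−39, 34, 42) − (−45) = 48.
|n| = √(81 + 144 + 324) = 3√61, so the distance is |48|/(3√61) = 16√61/61.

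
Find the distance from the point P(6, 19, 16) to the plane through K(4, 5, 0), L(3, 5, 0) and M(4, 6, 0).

KL = (−1, 0, 0) and KM = (0, 1, 0), so a normal is n = KL × KM = (0, 0, −1).
d = |(-1)·16 − 0| / √(0 + 0 + 1) = |-16| / 1 = 16.

16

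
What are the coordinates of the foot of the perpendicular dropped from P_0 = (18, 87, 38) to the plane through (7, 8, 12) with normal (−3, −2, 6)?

(111/7, 599/7, 296/7)

The perpendicular from P_0 has direction n = (−3, −2, 6): r = (18, 87, 38) + λ(−3, −2, 6).
Substitute into the plane: n·(P_0 + λn) = 35 gives 0 + 49λ = 35, so λ = 5/7.
Foot = (18, 87, 38) + (5/7)·(−3, −2, 6) = (111/7, 599/7, 296/7).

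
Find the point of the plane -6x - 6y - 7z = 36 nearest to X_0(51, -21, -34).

n = (-6, -6, -7), |n|² = 121, and n·X_0 − 36 = 22.
t = 22/121 = 2/11, so the foot is X_0 − t·n = (51, -21, -34) − (2/11)·(-6, -6, -7) = (573/11, -219/11, -360/11).

(573/11, -219/11, -360/11)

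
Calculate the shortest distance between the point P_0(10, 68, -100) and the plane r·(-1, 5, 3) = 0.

n = (-1, 5, 3); n·P − 0 = 30; |n| = √35; distance = 30/√35 = 6√35/7.

30/√35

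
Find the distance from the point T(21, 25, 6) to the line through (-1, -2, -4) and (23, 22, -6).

A direction vector is d = (24, 24, -2).
AP = (22, 27, 10); AP·d = 1156, |AP|² = 1313, |d|² = 1156.
distance² = |AP|² − (AP·d)²/|d|² = 1313 − 1336336/1156 = 157, so the distance is √157.

√157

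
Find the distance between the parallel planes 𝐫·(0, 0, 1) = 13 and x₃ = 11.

With common normal n = (0, 0, 1) (|n| = 1), the distance is |13 − 11|/|n| = 2/1 = 2.

2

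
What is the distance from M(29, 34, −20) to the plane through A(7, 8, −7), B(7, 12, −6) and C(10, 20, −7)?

10/√33

AB = (0, 4, 1) and AC = (3, 12, 0), so a normal is n = AB × AC = (−12, 3, −12).
Then n·(29, 34, −20) − 24 = −30.
|n| = √(144 + 9 + 144) = 3√33, so the distance is |-30|/(3√33) = 10√33/33.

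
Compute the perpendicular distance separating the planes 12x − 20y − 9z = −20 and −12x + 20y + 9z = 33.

13/25

Divide the second equation by -1 to match normals: 12x − 20y − 9z = -33.
With common normal n = (12, −20, −9) (|n| = 25), the distance is |(-20) − (-33)|/|n| = 13/25.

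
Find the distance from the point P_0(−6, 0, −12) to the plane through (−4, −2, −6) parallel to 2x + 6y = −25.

2√10/5

Parallel planes share the normal n = (2, 6, 0); since (−4, −2, −6) lies on the plane, its equation is 2x + 6y = -20.
n = (2, 6, 0); n·P − (-20) = 8; |n| = 2√10; distance = 8/(2√10) = 2√10/5.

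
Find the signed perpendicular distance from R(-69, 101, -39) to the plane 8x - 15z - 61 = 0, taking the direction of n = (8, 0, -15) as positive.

-28/17

n·R − 61 = -28.
|n| = 17, so the signed distance is -28/17.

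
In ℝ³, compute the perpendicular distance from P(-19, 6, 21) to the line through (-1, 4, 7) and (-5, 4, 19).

2√41

A direction vector is d = (-4, 0, 12).
AP = (-18, 2, 14); AP·d = 240, |AP|² = 524, |d|² = 160.
distance² = |AP|² − (AP·d)²/|d|² = 524 − 57600/160 = 164, so the distance is 2√41.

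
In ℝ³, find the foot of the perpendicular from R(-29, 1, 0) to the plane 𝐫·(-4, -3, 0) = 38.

n = (-4, -3, 0), |n|² = 25, and n·R − 38 = 75.
t = 75/25 = 3, so the foot is R − t·n = (-29, 1, 0) − 3·(-4, -3, 0) = (-17, 10, 0).

(-17, 10, 0)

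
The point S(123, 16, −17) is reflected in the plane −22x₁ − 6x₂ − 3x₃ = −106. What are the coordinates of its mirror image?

With n = (−22, −6, −3), the signed offset is (n·S − (-106))/|n|² = -2645/529 = -5.
S' = S − 2t·n = (123, 16, −17) − (-10)·(−22, −6, −3) = (−97, −44, −47).

(-97, -44, -47)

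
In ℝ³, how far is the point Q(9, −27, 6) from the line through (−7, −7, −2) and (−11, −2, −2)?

A direction vector is d = (−4, 5, 0).
AP = (16, −20, 8), and AP × d = (−40, −32, 0).
|AP × d|² = 2624 and |d|² = 41, so the distance is √(2624/41) = √64 = 8.

8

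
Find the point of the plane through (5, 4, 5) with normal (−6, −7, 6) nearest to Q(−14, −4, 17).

(-2, 10, 5)

n = (−6, −7, 6), |n|² = 121, and n·Q − (-28) = 242.
t = 242/121 = 2, so the foot is Q − t·n = (−14, −4, 17) − 2·(−6, −7, 6) = (−2, 10, 5).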